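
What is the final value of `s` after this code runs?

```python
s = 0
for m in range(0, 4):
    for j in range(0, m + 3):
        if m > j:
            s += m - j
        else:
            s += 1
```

22

m=0,j=0: not 0>0, s = 0+1 = 1
m=0,j=1: not 0>1, s = 1+1 = 2
m=0,j=2: not 0>2, s = 2+1 = 3
m=1,j=0: 1>0, s = 3+1 = 4
m=1,j=1: not 1>1, s = 4+1 = 5
m=1,j=2: not 1>2, s = 5+1 = 6
m=1,j=3: not 1>3, s = 6+1 = 7
m=2,j=0: 2>0, s = 7+2 = 9
m=2,j=1: 2>1, s = 9+1 = 10
m=2,j=2: not 2>2, s = 10+1 = 11
m=2,j=3: not 2>3, s = 11+1 = 12
m=2,j=4: not 2>4, s = 12+1 = 13
m=3,j=0: 3>0, s = 13+3 = 16
m=3,j=1: 3>1, s = 16+2 = 18
m=3,j=2: 3>2, s = 18+1 = 19
m=3,j=3: not 3>3, s = 19+1 = 20
m=3,j=4: not 3>4, s = 20+1 = 21
m=3,j=5: not 3>5, s = 21+1 = 22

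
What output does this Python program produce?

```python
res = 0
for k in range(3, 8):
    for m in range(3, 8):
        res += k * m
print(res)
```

625

k=3,m=3: res = 0+9 = 9
k=3,m=4: res = 9+12 = 21
k=3,m=5: res = 21+15 = 36
k=3,m=6: res = 36+18 = 54
k=3,m=7: res = 54+21 = 75
k=4,m=3: res = 75+12 = 87
k=4,m=4: res = 87+16 = 103
k=4,m=5: res = 103+20 = 123
k=4,m=6: res = 123+24 = 147
k=4,m=7: res = 147+28 = 175
k=5,m=3: res = 175+15 = 190
k=5,m=4: res = 190+20 = 210
k=5,m=5: res = 210+25 = 235
k=5,m=6: res = 235+30 = 265
k=5,m=7: res = 265+35 = 300
k=6,m=3: res = 300+18 = 318
k=6,m=4: res = 318+24 = 342
k=6,m=5: res = 342+30 = 372
k=6,m=6: res = 372+36 = 408
k=6,m=7: res = 408+42 = 450
k=7,m=3: res = 450+21 = 471
k=7,m=4: res = 471+28 = 499
k=7,m=5: res = 499+35 = 534
k=7,m=6: res = 534+42 = 576
k=7,m=7: res = 576+49 = 625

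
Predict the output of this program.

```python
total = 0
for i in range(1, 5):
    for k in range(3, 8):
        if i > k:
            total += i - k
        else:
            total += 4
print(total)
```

i=1,k=3: not 1>3, total = 0+4 = 4
i=1,k=4: not 1>4, total = 4+4 = 8
i=1,k=5: not 1>5, total = 8+4 = 12
i=1,k=6: not 1>6, total = 12+4 = 16
i=1,k=7: not 1>7, total = 16+4 = 20
i=2,k=3: not 2>3, total = 20+4 = 24
i=2,k=4: not 2>4, total = 24+4 = 28
i=2,k=5: not 2>5, total = 28+4 = 32
i=2,k=6: not 2>6, total = 32+4 = 36
i=2,k=7: not 2>7, total = 36+4 = 40
i=3,k=3: not 3>3, total = 40+4 = 44
i=3,k=4: not 3>4, total = 44+4 = 48
i=3,k=5: not 3>5, total = 48+4 = 52
i=3,k=6: not 3>6, total = 52+4 = 56
i=3,k=7: not 3>7, total = 56+4 = 60
i=4,k=3: 4>3, total = 60+1 = 61
i=4,k=4: not 4>4, total = 61+4 = 65
i=4,k=5: not 4>5, total = 65+4 = 69
i=4,k=6: not 4>6, total = 69+4 = 73
i=4,k=7: not 4>7, total = 73+4 = 77

77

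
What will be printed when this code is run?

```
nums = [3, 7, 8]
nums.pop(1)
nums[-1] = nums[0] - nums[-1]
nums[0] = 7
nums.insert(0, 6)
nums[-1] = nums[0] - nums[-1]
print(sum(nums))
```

pop(1) removes 7 → [3, 8]
nums[-1] = nums[0]-nums[-1] = 3-8 = -5 → [3, -5]
nums[0] = 7 → [7, -5]
insert 6 at 0 → [6, 7, -5]
nums[-1] = nums[0]-nums[-1] = 6-(-5) = 11 → [6, 7, 11]
sum = 24

24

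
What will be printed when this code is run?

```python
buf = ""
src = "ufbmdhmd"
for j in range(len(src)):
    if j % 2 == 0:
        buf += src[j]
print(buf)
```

j=0: add 'u' → 'u'
j=1: skip
j=2: add 'b' → 'ub'
j=3: skip
j=4: add 'd' → 'ubd'
j=5: skip
j=6: add 'm' → 'ubdm'
j=7: skip

ubdm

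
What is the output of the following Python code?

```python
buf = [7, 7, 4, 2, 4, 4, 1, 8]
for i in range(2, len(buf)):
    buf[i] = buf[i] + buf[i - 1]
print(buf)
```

[7, 7, 11, 13, 17, 21, 22, 30]

i=2: buf[2] = 4+7 = 11 → [7, 7, 11, 2, 4, 4, 1, 8]
i=3: buf[3] = 2+11 = 13 → [7, 7, 11, 13, 4, 4, 1, 8]
i=4: buf[4] = 4+13 = 17 → [7, 7, 11, 13, 17, 4, 1, 8]
i=5: buf[5] = 4+17 = 21 → [7, 7, 11, 13, 17, 21, 1, 8]
i=6: buf[6] = 1+21 = 22 → [7, 7, 11, 13, 17, 21, 22, 8]
i=7: buf[7] = 8+22 = 30 → [7, 7, 11, 13, 17, 21, 22, 30]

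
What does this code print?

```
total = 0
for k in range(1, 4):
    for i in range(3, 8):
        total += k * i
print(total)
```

k=1,i=3: total = 0+3 = 3
k=1,i=4: total = 3+4 = 7
k=1,i=5: total = 7+5 = 12
k=1,i=6: total = 12+6 = 18
k=1,i=7: total = 18+7 = 25
k=2,i=3: total = 25+6 = 31
k=2,i=4: total = 31+8 = 39
k=2,i=5: total = 39+10 = 49
k=2,i=6: total = 49+12 = 61
k=2,i=7: total = 61+14 = 75
k=3,i=3: total = 75+9 = 84
k=3,i=4: total = 84+12 = 96
k=3,i=5: total = 96+15 = 111
k=3,i=6: total = 111+18 = 129
k=3,i=7: total = 129+21 = 150

150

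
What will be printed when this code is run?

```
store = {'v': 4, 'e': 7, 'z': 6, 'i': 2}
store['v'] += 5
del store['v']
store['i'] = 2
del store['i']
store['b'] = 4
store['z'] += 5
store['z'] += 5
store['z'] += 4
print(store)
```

{'e': 7, 'z': 20, 'b': 4}

store['v'] = 4+5 = 9 → {'v': 9, 'e': 7, 'z': 6, 'i': 2}
del 'v' → {'e': 7, 'z': 6, 'i': 2}
store['i'] = 2 → {'e': 7, 'z': 6, 'i': 2}
del 'i' → {'e': 7, 'z': 6}
store['b'] = 4 → {'e': 7, 'z': 6, 'b': 4}
store['z'] = 6+5 = 11 → {'e': 7, 'z': 11, 'b': 4}
store['z'] = 11+5 = 16 → {'e': 7, 'z': 16, 'b': 4}
store['z'] = 16+4 = 20 → {'e': 7, 'z': 20, 'b': 4}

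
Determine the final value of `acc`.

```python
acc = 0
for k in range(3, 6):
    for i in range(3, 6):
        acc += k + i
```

k=3,i=3: acc = 0+6 = 6
k=3,i=4: acc = 6+7 = 13
k=3,i=5: acc = 13+8 = 21
k=4,i=3: acc = 21+7 = 28
k=4,i=4: acc = 28+8 = 36
k=4,i=5: acc = 36+9 = 45
k=5,i=3: acc = 45+8 = 53
k=5,i=4: acc = 53+9 = 62
k=5,i=5: acc = 62+10 = 72

72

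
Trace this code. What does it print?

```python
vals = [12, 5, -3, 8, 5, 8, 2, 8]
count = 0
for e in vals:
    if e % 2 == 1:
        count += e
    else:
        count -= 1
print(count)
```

2

e=12: not odd, count = 0-1 = -1
e=5: odd, count = (-1)+5 = 4
e=-3: odd, count = 4+(-3) = 1
e=8: not odd, count = 1-1 = 0
e=5: odd, count = 0+5 = 5
e=8: not odd, count = 5-1 = 4
e=2: not odd, count = 4-1 = 3
e=8: not odd, count = 3-1 = 2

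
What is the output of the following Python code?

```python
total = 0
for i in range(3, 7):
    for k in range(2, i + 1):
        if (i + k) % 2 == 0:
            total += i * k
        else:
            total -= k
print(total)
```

126

i=3,k=2: odd sum, total = 0-2 = -2
i=3,k=3: even sum, total = (-2)+9 = 7
i=4,k=2: even sum, total = 7+8 = 15
i=4,k=3: odd sum, total = 15-3 = 12
i=4,k=4: even sum, total = 12+16 = 28
i=5,k=2: odd sum, total = 28-2 = 26
i=5,k=3: even sum, total = 26+15 = 41
i=5,k=4: odd sum, total = 41-4 = 37
i=5,k=5: even sum, total = 37+25 = 62
i=6,k=2: even sum, total = 62+12 = 74
i=6,k=3: odd sum, total = 74-3 = 71
i=6,k=4: even sum, total = 71+24 = 95
i=6,k=5: odd sum, total = 95-5 = 90
i=6,k=6: even sum, total = 90+36 = 126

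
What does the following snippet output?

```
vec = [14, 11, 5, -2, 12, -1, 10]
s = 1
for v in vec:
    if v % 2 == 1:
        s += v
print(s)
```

v=14: not odd
v=11: odd, s = 1+11 = 12
v=5: odd, s = 12+5 = 17
v=-2: not odd
v=12: not odd
v=-1: odd, s = 17+(-1) = 16
v=10: not odd

16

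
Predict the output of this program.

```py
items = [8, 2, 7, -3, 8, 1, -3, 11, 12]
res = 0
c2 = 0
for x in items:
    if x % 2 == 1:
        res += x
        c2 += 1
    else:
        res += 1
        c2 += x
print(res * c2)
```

595

x=8: not odd, res = 0+1 = 1; c2=8
x=2: not odd, res = 1+1 = 2; c2=10
x=7: odd, res = 2+7 = 9; c2=11
x=-3: odd, res = 9+(-3) = 6; c2=12
x=8: not odd, res = 6+1 = 7; c2=20
x=1: odd, res = 7+1 = 8; c2=21
x=-3: odd, res = 8+(-3) = 5; c2=22
x=11: odd, res = 5+11 = 16; c2=23
x=12: not odd, res = 16+1 = 17; c2=35
res*c2 = 17*35 = 595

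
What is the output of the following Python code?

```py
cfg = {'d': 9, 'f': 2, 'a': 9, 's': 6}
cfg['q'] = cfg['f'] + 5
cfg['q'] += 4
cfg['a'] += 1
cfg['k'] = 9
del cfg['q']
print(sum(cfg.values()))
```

36

cfg['q'] = cfg['f']+5 = 7 → {'d': 9, 'f': 2, 'a': 9, 's': 6, 'q': 7}
cfg['q'] = 7+4 = 11 → {'d': 9, 'f': 2, 'a': 9, 's': 6, 'q': 11}
cfg['a'] = 9+1 = 10 → {'d': 9, 'f': 2, 'a': 10, 's': 6, 'q': 11}
cfg['k'] = 9 → {'d': 9, 'f': 2, 'a': 10, 's': 6, 'q': 11, 'k': 9}
del 'q' → {'d': 9, 'f': 2, 'a': 10, 's': 6, 'k': 9}
sum of values = 36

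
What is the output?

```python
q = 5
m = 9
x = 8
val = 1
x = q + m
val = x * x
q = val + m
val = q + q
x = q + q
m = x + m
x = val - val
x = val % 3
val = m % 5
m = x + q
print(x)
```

2

x = 5+9 = 14
val = 14*14 = 196
q = 196+9 = 205
val = 205+205 = 410
x = 205+205 = 410
m = 410+9 = 419
x = 410-410 = 0
x = 410%3 = 2
val = 419%5 = 4
m = 2+205 = 207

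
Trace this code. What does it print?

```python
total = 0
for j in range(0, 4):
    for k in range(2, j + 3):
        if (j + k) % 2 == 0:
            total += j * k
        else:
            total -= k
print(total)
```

j=0,k=2: even sum, total = 0+0 = 0
j=1,k=2: odd sum, total = 0-2 = -2
j=1,k=3: even sum, total = (-2)+3 = 1
j=2,k=2: even sum, total = 1+4 = 5
j=2,k=3: odd sum, total = 5-3 = 2
j=2,k=4: even sum, total = 2+8 = 10
j=3,k=2: odd sum, total = 10-2 = 8
j=3,k=3: even sum, total = 8+9 = 17
j=3,k=4: odd sum, total = 17-4 = 13
j=3,k=5: even sum, total = 13+15 = 28

28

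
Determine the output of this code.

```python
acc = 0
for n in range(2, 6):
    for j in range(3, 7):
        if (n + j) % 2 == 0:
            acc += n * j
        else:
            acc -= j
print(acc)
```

n=2,j=3: odd sum, acc = 0-3 = -3
n=2,j=4: even sum, acc = (-3)+8 = 5
n=2,j=5: odd sum, acc = 5-5 = 0
n=2,j=6: even sum, acc = 0+12 = 12
n=3,j=3: even sum, acc = 12+9 = 21
n=3,j=4: odd sum, acc = 21-4 = 17
n=3,j=5: even sum, acc = 17+15 = 32
n=3,j=6: odd sum, acc = 32-6 = 26
n=4,j=3: odd sum, acc = 26-3 = 23
n=4,j=4: even sum, acc = 23+16 = 39
n=4,j=5: odd sum, acc = 39-5 = 34
n=4,j=6: even sum, acc = 34+24 = 58
n=5,j=3: even sum, acc = 58+15 = 73
n=5,j=4: odd sum, acc = 73-4 = 69
n=5,j=5: even sum, acc = 69+25 = 94
n=5,j=6: odd sum, acc = 94-6 = 88

88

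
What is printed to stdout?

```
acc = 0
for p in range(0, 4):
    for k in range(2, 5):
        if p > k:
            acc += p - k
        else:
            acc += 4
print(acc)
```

45

p=0,k=2: not 0>2, acc = 0+4 = 4
p=0,k=3: not 0>3, acc = 4+4 = 8
p=0,k=4: not 0>4, acc = 8+4 = 12
p=1,k=2: not 1>2, acc = 12+4 = 16
p=1,k=3: not 1>3, acc = 16+4 = 20
p=1,k=4: not 1>4, acc = 20+4 = 24
p=2,k=2: not 2>2, acc = 24+4 = 28
p=2,k=3: not 2>3, acc = 28+4 = 32
p=2,k=4: not 2>4, acc = 32+4 = 36
p=3,k=2: 3>2, acc = 36+1 = 37
p=3,k=3: not 3>3, acc = 37+4 = 41
p=3,k=4: not 3>4, acc = 41+4 = 45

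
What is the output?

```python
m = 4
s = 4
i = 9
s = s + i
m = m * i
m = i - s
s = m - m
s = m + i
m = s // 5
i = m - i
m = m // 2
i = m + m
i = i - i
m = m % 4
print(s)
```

5

s = 4+9 = 13
m = 4*9 = 36
m = 9-13 = -4
s = (-4)-(-4) = 0
s = (-4)+9 = 5
m = 5//5 = 1
i = 1-9 = -8
m = 1//2 = 0
i = 0+0 = 0
i = 0-0 = 0
m = 0%4 = 0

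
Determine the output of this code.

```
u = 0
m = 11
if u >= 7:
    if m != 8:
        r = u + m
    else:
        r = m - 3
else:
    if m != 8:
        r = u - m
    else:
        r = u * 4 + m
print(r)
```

u=0, m=11
u >= 7 is False; m != 8 is True
→ r = u - m = -11

-11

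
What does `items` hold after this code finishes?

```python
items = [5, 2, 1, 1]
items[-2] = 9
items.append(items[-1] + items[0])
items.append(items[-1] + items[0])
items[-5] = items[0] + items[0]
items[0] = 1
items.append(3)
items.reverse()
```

items[-2] = 9 → [5, 2, 9, 1]
append items[-1]+items[0] = 1+5 = 6 → [5, 2, 9, 1, 6]
append items[-1]+items[0] = 6+5 = 11 → [5, 2, 9, 1, 6, 11]
items[-5] = items[0]+items[0] = 5+5 = 10 → [5, 10, 9, 1, 6, 11]
items[0] = 1 → [1, 10, 9, 1, 6, 11]
append 3 → [1, 10, 9, 1, 6, 11, 3]
reverse → [3, 11, 6, 1, 9, 10, 1]

[3, 11, 6, 1, 9, 10, 1]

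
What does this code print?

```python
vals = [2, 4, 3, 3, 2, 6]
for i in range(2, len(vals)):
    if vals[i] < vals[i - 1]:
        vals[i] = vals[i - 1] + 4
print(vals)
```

i=2: 3<4, vals[2] = 4+4 = 8 → [2, 4, 8, 3, 2, 6]
i=3: 3<8, vals[3] = 8+4 = 12 → [2, 4, 8, 12, 2, 6]
i=4: 2<12, vals[4] = 12+4 = 16 → [2, 4, 8, 12, 16, 6]
i=5: 6<16, vals[5] = 16+4 = 20 → [2, 4, 8, 12, 16, 20]

[2, 4, 8, 12, 16, 20]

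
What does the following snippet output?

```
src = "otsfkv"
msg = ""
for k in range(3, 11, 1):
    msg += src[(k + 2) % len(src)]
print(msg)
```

k=3: add src[5]='v' → 'v'
k=4: add src[0]='o' → 'vo'
k=5: add src[1]='t' → 'vot'
k=6: add src[2]='s' → 'vots'
k=7: add src[3]='f' → 'votsf'
k=8: add src[4]='k' → 'votsfk'
k=9: add src[5]='v' → 'votsfkv'
k=10: add src[0]='o' → 'votsfkvo'

votsfkvo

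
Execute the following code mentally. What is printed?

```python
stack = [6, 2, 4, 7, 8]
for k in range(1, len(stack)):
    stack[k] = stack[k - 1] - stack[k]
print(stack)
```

[6, 4, 0, -7, -15]

k=1: stack[1] = 6-2 = 4 → [6, 4, 4, 7, 8]
k=2: stack[2] = 4-4 = 0 → [6, 4, 0, 7, 8]
k=3: stack[3] = 0-7 = -7 → [6, 4, 0, -7, 8]
k=4: stack[4] = (-7)-8 = -15 → [6, 4, 0, -7, -15]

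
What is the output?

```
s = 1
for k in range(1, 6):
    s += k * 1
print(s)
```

k=1: s = 1+1*1 = 2
k=2: s = 2+2*1 = 4
k=3: s = 4+3*1 = 7
k=4: s = 7+4*1 = 11
k=5: s = 11+5*1 = 16

16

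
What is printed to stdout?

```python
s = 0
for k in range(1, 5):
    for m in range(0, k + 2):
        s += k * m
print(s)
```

105

k=1,m=0: s = 0+0 = 0
k=1,m=1: s = 0+1 = 1
k=1,m=2: s = 1+2 = 3
k=2,m=0: s = 3+0 = 3
k=2,m=1: s = 3+2 = 5
k=2,m=2: s = 5+4 = 9
k=2,m=3: s = 9+6 = 15
k=3,m=0: s = 15+0 = 15
k=3,m=1: s = 15+3 = 18
k=3,m=2: s = 18+6 = 24
k=3,m=3: s = 24+9 = 33
k=3,m=4: s = 33+12 = 45
k=4,m=0: s = 45+0 = 45
k=4,m=1: s = 45+4 = 49
k=4,m=2: s = 49+8 = 57
k=4,m=3: s = 57+12 = 69
k=4,m=4: s = 69+16 = 85
k=4,m=5: s = 85+20 = 105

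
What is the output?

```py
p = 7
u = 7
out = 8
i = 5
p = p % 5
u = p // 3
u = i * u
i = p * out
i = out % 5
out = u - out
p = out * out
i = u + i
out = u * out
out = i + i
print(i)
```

3

p = 7%5 = 2
u = 2//3 = 0
u = 5*0 = 0
i = 2*8 = 16
i = 8%5 = 3
out = 0-8 = -8
p = (-8)*(-8) = 64
i = 0+3 = 3
out = 0*(-8) = 0
out = 3+3 = 6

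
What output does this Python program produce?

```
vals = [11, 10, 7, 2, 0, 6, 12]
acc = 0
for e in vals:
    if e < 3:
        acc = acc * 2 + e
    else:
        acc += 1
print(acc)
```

18

e=11: not <3, acc = 0+1 = 1
e=10: not <3, acc = 1+1 = 2
e=7: not <3, acc = 2+1 = 3
e=2: <3, acc = 3*2+2 = 8
e=0: <3, acc = 8*2+0 = 16
e=6: not <3, acc = 16+1 = 17
e=12: not <3, acc = 17+1 = 18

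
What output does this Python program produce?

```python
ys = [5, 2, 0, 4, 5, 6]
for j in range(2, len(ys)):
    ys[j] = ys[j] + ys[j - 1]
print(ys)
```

[5, 2, 2, 6, 11, 17]

j=2: ys[2] = 0+2 = 2 → [5, 2, 2, 4, 5, 6]
j=3: ys[3] = 4+2 = 6 → [5, 2, 2, 6, 5, 6]
j=4: ys[4] = 5+6 = 11 → [5, 2, 2, 6, 11, 6]
j=5: ys[5] = 6+11 = 17 → [5, 2, 2, 6, 11, 17]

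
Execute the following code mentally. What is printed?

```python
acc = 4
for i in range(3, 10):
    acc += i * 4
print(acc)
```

172

i=3: acc = 4+3*4 = 16
i=4: acc = 16+4*4 = 32
i=5: acc = 32+5*4 = 52
i=6: acc = 52+6*4 = 76
i=7: acc = 76+7*4 = 104
i=8: acc = 104+8*4 = 136
i=9: acc = 136+9*4 = 172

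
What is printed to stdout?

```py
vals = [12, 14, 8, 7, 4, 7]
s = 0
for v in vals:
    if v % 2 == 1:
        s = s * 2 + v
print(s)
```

v=12: not odd
v=14: not odd
v=8: not odd
v=7: odd, s = 0*2+7 = 7
v=4: not odd
v=7: odd, s = 7*2+7 = 21

21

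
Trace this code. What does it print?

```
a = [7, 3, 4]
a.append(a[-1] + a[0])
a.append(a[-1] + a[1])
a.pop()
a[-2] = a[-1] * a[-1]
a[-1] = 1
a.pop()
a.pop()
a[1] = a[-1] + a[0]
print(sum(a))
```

append a[-1]+a[0] = 4+7 = 11 → [7, 3, 4, 11]
append a[-1]+a[1] = 11+3 = 14 → [7, 3, 4, 11, 14]
pop() removes 14 → [7, 3, 4, 11]
a[-2] = a[-1]*a[-1] = 11*11 = 121 → [7, 3, 121, 11]
a[-1] = 1 → [7, 3, 121, 1]
pop() removes 1 → [7, 3, 121]
pop() removes 121 → [7, 3]
a[1] = a[-1]+a[0] = 3+7 = 10 → [7, 10]
sum = 17

17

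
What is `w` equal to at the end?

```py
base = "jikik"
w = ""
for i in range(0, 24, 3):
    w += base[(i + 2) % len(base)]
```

i=0: add base[2]='k' → 'k'
i=3: add base[0]='j' → 'kj'
i=6: add base[3]='i' → 'kji'
i=9: add base[1]='i' → 'kjii'
i=12: add base[4]='k' → 'kjiik'
i=15: add base[2]='k' → 'kjiikk'
i=18: add base[0]='j' → 'kjiikkj'
i=21: add base[3]='i' → 'kjiikkji'

'kjiikkji'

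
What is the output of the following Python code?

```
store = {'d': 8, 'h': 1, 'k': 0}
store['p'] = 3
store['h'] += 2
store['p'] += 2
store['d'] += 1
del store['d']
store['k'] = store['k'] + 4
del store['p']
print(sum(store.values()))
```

store['p'] = 3 → {'d': 8, 'h': 1, 'k': 0, 'p': 3}
store['h'] = 1+2 = 3 → {'d': 8, 'h': 3, 'k': 0, 'p': 3}
store['p'] = 3+2 = 5 → {'d': 8, 'h': 3, 'k': 0, 'p': 5}
store['d'] = 8+1 = 9 → {'d': 9, 'h': 3, 'k': 0, 'p': 5}
del 'd' → {'h': 3, 'k': 0, 'p': 5}
store['k'] = store['k']+4 = 4 → {'h': 3, 'k': 4, 'p': 5}
del 'p' → {'h': 3, 'k': 4}
sum of values = 7

7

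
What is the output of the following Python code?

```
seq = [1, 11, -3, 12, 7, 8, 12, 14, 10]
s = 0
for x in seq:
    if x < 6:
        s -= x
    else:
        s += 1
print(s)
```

9

x=1: <6, s = 0-1 = -1
x=11: not <6, s = (-1)+1 = 0
x=-3: <6, s = 0-(-3) = 3
x=12: not <6, s = 3+1 = 4
x=7: not <6, s = 4+1 = 5
x=8: not <6, s = 5+1 = 6
x=12: not <6, s = 6+1 = 7
x=14: not <6, s = 7+1 = 8
x=10: not <6, s = 8+1 = 9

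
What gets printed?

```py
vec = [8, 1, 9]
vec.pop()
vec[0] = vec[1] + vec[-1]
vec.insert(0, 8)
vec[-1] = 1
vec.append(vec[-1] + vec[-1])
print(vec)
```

[8, 2, 1, 2]

pop() removes 9 → [8, 1]
vec[0] = vec[1]+vec[-1] = 1+1 = 2 → [2, 1]
insert 8 at 0 → [8, 2, 1]
vec[-1] = 1 → [8, 2, 1]
append vec[-1]+vec[-1] = 1+1 = 2 → [8, 2, 1, 2]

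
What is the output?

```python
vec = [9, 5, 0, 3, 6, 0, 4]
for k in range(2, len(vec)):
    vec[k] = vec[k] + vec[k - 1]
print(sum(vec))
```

73

k=2: vec[2] = 0+5 = 5 → [9, 5, 5, 3, 6, 0, 4]
k=3: vec[3] = 3+5 = 8 → [9, 5, 5, 8, 6, 0, 4]
k=4: vec[4] = 6+8 = 14 → [9, 5, 5, 8, 14, 0, 4]
k=5: vec[5] = 0+14 = 14 → [9, 5, 5, 8, 14, 14, 4]
k=6: vec[6] = 4+14 = 18 → [9, 5, 5, 8, 14, 14, 18]
sum = 73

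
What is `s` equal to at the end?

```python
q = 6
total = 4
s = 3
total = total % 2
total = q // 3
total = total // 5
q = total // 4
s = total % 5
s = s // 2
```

0

total = 4%2 = 0
total = 6//3 = 2
total = 2//5 = 0
q = 0//4 = 0
s = 0%5 = 0
s = 0//2 = 0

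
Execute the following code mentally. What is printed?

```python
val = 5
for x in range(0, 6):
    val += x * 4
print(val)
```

x=0: val = 5+0*4 = 5
x=1: val = 5+1*4 = 9
x=2: val = 9+2*4 = 17
x=3: val = 17+3*4 = 29
x=4: val = 29+4*4 = 45
x=5: val = 45+5*4 = 65

65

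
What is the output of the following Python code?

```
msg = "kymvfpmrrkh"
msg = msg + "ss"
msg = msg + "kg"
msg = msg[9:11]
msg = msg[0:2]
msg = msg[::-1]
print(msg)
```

+ 'ss' → 'kymvfpmrrkhss'
+ 'kg' → 'kymvfpmrrkhsskg'
slice [9:11] → 'kh'
slice [0:2] → 'kh'
reverse → 'hk'

hk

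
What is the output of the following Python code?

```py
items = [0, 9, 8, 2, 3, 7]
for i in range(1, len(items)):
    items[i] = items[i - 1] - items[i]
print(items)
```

[0, -9, -17, -19, -22, -29]

i=1: items[1] = 0-9 = -9 → [0, -9, 8, 2, 3, 7]
i=2: items[2] = (-9)-8 = -17 → [0, -9, -17, 2, 3, 7]
i=3: items[3] = (-17)-2 = -19 → [0, -9, -17, -19, 3, 7]
i=4: items[4] = (-19)-3 = -22 → [0, -9, -17, -19, -22, 7]
i=5: items[5] = (-22)-7 = -29 → [0, -9, -17, -19, -22, -29]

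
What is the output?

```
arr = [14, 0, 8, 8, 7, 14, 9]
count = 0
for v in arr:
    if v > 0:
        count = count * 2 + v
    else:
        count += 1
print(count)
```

737

v=14: >0, count = 0*2+14 = 14
v=0: not >0, count = 14+1 = 15
v=8: >0, count = 15*2+8 = 38
v=8: >0, count = 38*2+8 = 84
v=7: >0, count = 84*2+7 = 175
v=14: >0, count = 175*2+14 = 364
v=9: >0, count = 364*2+9 = 737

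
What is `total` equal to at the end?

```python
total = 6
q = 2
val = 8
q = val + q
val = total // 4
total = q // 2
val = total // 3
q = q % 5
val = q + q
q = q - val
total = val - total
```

-5

q = 8+2 = 10
val = 6//4 = 1
total = 10//2 = 5
val = 5//3 = 1
q = 10%5 = 0
val = 0+0 = 0
q = 0-0 = 0
total = 0-5 = -5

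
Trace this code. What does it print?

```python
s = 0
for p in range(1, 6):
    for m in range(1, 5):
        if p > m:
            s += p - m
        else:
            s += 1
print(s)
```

p=1,m=1: not 1>1, s = 0+1 = 1
p=1,m=2: not 1>2, s = 1+1 = 2
p=1,m=3: not 1>3, s = 2+1 = 3
p=1,m=4: not 1>4, s = 3+1 = 4
p=2,m=1: 2>1, s = 4+1 = 5
p=2,m=2: not 2>2, s = 5+1 = 6
p=2,m=3: not 2>3, s = 6+1 = 7
p=2,m=4: not 2>4, s = 7+1 = 8
p=3,m=1: 3>1, s = 8+2 = 10
p=3,m=2: 3>2, s = 10+1 = 11
p=3,m=3: not 3>3, s = 11+1 = 12
p=3,m=4: not 3>4, s = 12+1 = 13
p=4,m=1: 4>1, s = 13+3 = 16
p=4,m=2: 4>2, s = 16+2 = 18
p=4,m=3: 4>3, s = 18+1 = 19
p=4,m=4: not 4>4, s = 19+1 = 20
p=5,m=1: 5>1, s = 20+4 = 24
p=5,m=2: 5>2, s = 24+3 = 27
p=5,m=3: 5>3, s = 27+2 = 29
p=5,m=4: 5>4, s = 29+1 = 30

30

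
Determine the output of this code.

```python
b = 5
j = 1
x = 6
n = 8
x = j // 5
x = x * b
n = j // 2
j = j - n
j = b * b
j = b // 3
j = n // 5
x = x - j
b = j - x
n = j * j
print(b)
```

x = 1//5 = 0
x = 0*5 = 0
n = 1//2 = 0
j = 1-0 = 1
j = 5*5 = 25
j = 5//3 = 1
j = 0//5 = 0
x = 0-0 = 0
b = 0-0 = 0
n = 0*0 = 0

0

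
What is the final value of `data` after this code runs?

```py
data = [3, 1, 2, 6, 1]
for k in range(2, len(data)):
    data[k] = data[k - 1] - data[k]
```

[3, 1, -1, -7, -8]

k=2: data[2] = 1-2 = -1 → [3, 1, -1, 6, 1]
k=3: data[3] = (-1)-6 = -7 → [3, 1, -1, -7, 1]
k=4: data[4] = (-7)-1 = -8 → [3, 1, -1, -7, -8]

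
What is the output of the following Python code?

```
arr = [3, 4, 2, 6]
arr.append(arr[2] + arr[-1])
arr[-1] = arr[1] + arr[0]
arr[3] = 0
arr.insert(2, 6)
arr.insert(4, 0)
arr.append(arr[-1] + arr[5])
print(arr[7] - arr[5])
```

append arr[2]+arr[-1] = 2+6 = 8 → [3, 4, 2, 6, 8]
arr[-1] = arr[1]+arr[0] = 4+3 = 7 → [3, 4, 2, 6, 7]
arr[3] = 0 → [3, 4, 2, 0, 7]
insert 6 at 2 → [3, 4, 6, 2, 0, 7]
insert 0 at 4 → [3, 4, 6, 2, 0, 0, 7]
append arr[-1]+arr[5] = 7+0 = 7 → [3, 4, 6, 2, 0, 0, 7, 7]
arr[7]-arr[5] = 7-0 = 7

7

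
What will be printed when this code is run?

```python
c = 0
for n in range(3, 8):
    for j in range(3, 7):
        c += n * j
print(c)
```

n=3,j=3: c = 0+9 = 9
n=3,j=4: c = 9+12 = 21
n=3,j=5: c = 21+15 = 36
n=3,j=6: c = 36+18 = 54
n=4,j=3: c = 54+12 = 66
n=4,j=4: c = 66+16 = 82
n=4,j=5: c = 82+20 = 102
n=4,j=6: c = 102+24 = 126
n=5,j=3: c = 126+15 = 141
n=5,j=4: c = 141+20 = 161
n=5,j=5: c = 161+25 = 186
n=5,j=6: c = 186+30 = 216
n=6,j=3: c = 216+18 = 234
n=6,j=4: c = 234+24 = 258
n=6,j=5: c = 258+30 = 288
n=6,j=6: c = 288+36 = 324
n=7,j=3: c = 324+21 = 345
n=7,j=4: c = 345+28 = 373
n=7,j=5: c = 373+35 = 408
n=7,j=6: c = 408+42 = 450

450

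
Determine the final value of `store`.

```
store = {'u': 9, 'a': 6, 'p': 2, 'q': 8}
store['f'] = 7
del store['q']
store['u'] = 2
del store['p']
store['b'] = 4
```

store['f'] = 7 → {'u': 9, 'a': 6, 'p': 2, 'q': 8, 'f': 7}
del 'q' → {'u': 9, 'a': 6, 'p': 2, 'f': 7}
store['u'] = 2 → {'u': 2, 'a': 6, 'p': 2, 'f': 7}
del 'p' → {'u': 2, 'a': 6, 'f': 7}
store['b'] = 4 → {'u': 2, 'a': 6, 'f': 7, 'b': 4}

{'u': 2, 'a': 6, 'f': 7, 'b': 4}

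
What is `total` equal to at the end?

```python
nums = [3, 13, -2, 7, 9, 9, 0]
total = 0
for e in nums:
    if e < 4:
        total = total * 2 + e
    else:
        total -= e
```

-94

e=3: <4, total = 0*2+3 = 3
e=13: not <4, total = 3-13 = -10
e=-2: <4, total = (-10)*2+(-2) = -22
e=7: not <4, total = (-22)-7 = -29
e=9: not <4, total = (-29)-9 = -38
e=9: not <4, total = (-38)-9 = -47
e=0: <4, total = (-47)*2+0 = -94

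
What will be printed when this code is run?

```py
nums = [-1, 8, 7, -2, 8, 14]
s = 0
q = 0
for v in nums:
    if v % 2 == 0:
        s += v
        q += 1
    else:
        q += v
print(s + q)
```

v=-1: not even; q=-1
v=8: even, s = 0+8 = 8; q=0
v=7: not even; q=7
v=-2: even, s = 8+(-2) = 6; q=8
v=8: even, s = 6+8 = 14; q=9
v=14: even, s = 14+14 = 28; q=10
s+q = 28+10 = 38

38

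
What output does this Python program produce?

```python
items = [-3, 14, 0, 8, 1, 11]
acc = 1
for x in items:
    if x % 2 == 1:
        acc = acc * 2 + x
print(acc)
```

9

x=-3: odd, acc = 1*2+(-3) = -1
x=14: not odd
x=0: not odd
x=8: not odd
x=1: odd, acc = (-1)*2+1 = -1
x=11: odd, acc = (-1)*2+11 = 9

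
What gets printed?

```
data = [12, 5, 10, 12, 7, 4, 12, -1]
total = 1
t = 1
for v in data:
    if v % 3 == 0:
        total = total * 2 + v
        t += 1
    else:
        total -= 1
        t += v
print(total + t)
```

v=12: %3==0, total = 1*2+12 = 14; t=2
v=5: not %3==0, total = 14-1 = 13; t=7
v=10: not %3==0, total = 13-1 = 12; t=17
v=12: %3==0, total = 12*2+12 = 36; t=18
v=7: not %3==0, total = 36-1 = 35; t=25
v=4: not %3==0, total = 35-1 = 34; t=29
v=12: %3==0, total = 34*2+12 = 80; t=30
v=-1: not %3==0, total = 80-1 = 79; t=29
total+t = 79+29 = 108

108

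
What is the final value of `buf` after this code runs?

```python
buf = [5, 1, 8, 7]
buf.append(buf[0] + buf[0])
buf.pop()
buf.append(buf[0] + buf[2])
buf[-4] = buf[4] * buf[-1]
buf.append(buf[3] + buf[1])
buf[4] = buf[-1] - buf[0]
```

append buf[0]+buf[0] = 5+5 = 10 → [5, 1, 8, 7, 10]
pop() removes 10 → [5, 1, 8, 7]
append buf[0]+buf[2] = 5+8 = 13 → [5, 1, 8, 7, 13]
buf[-4] = buf[4]*buf[-1] = 13*13 = 169 → [5, 169, 8, 7, 13]
append buf[3]+buf[1] = 7+169 = 176 → [5, 169, 8, 7, 13, 176]
buf[4] = buf[-1]-buf[0] = 176-5 = 171 → [5, 169, 8, 7, 171, 176]

[5, 169, 8, 7, 171, 176]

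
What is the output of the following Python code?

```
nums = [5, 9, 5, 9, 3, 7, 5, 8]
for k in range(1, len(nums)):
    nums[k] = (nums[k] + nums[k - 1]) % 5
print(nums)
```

k=1: nums[1] = (9+5)%5 = 4 → [5, 4, 5, 9, 3, 7, 5, 8]
k=2: nums[2] = (5+4)%5 = 4 → [5, 4, 4, 9, 3, 7, 5, 8]
k=3: nums[3] = (9+4)%5 = 3 → [5, 4, 4, 3, 3, 7, 5, 8]
k=4: nums[4] = (3+3)%5 = 1 → [5, 4, 4, 3, 1, 7, 5, 8]
k=5: nums[5] = (7+1)%5 = 3 → [5, 4, 4, 3, 1, 3, 5, 8]
k=6: nums[6] = (5+3)%5 = 3 → [5, 4, 4, 3, 1, 3, 3, 8]
k=7: nums[7] = (8+3)%5 = 1 → [5, 4, 4, 3, 1, 3, 3, 1]

[5, 4, 4, 3, 1, 3, 3, 1]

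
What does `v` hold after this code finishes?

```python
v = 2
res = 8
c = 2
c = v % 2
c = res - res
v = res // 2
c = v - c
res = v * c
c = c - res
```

4

c = 2%2 = 0
c = 8-8 = 0
v = 8//2 = 4
c = 4-0 = 4
res = 4*4 = 16
c = 4-16 = -12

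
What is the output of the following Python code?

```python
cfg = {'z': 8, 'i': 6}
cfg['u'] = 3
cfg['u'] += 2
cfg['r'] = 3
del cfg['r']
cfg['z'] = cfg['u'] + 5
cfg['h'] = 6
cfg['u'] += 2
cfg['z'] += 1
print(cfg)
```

{'z': 11, 'i': 6, 'u': 7, 'h': 6}

cfg['u'] = 3 → {'z': 8, 'i': 6, 'u': 3}
cfg['u'] = 3+2 = 5 → {'z': 8, 'i': 6, 'u': 5}
cfg['r'] = 3 → {'z': 8, 'i': 6, 'u': 5, 'r': 3}
del 'r' → {'z': 8, 'i': 6, 'u': 5}
cfg['z'] = cfg['u']+5 = 10 → {'z': 10, 'i': 6, 'u': 5}
cfg['h'] = 6 → {'z': 10, 'i': 6, 'u': 5, 'h': 6}
cfg['u'] = 5+2 = 7 → {'z': 10, 'i': 6, 'u': 7, 'h': 6}
cfg['z'] = 10+1 = 11 → {'z': 11, 'i': 6, 'u': 7, 'h': 6}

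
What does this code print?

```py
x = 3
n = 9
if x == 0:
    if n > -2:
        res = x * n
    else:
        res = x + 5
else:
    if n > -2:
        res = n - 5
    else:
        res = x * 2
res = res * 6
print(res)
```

24

x=3, n=9
x == 0 is False; n > -2 is True
→ res = n - 5 = 4
res = 4*6 = 24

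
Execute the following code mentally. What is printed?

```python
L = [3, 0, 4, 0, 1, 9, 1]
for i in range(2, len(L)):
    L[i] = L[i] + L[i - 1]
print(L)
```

i=2: L[2] = 4+0 = 4 → [3, 0, 4, 0, 1, 9, 1]
i=3: L[3] = 0+4 = 4 → [3, 0, 4, 4, 1, 9, 1]
i=4: L[4] = 1+4 = 5 → [3, 0, 4, 4, 5, 9, 1]
i=5: L[5] = 9+5 = 14 → [3, 0, 4, 4, 5, 14, 1]
i=6: L[6] = 1+14 = 15 → [3, 0, 4, 4, 5, 14, 15]

[3, 0, 4, 4, 5, 14, 15]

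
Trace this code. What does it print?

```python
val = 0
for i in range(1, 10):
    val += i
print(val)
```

45

i=1: val = 0+1 = 1
i=2: val = 1+2 = 3
i=3: val = 3+3 = 6
i=4: val = 6+4 = 10
i=5: val = 10+5 = 15
i=6: val = 15+6 = 21
i=7: val = 21+7 = 28
i=8: val = 28+8 = 36
i=9: val = 36+9 = 45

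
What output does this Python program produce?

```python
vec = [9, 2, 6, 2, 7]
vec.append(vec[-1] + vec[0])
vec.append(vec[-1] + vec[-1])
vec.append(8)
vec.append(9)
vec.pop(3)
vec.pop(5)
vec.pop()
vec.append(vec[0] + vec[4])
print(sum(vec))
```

73

append vec[-1]+vec[0] = 7+9 = 16 → [9, 2, 6, 2, 7, 16]
append vec[-1]+vec[-1] = 16+16 = 32 → [9, 2, 6, 2, 7, 16, 32]
append 8 → [9, 2, 6, 2, 7, 16, 32, 8]
append 9 → [9, 2, 6, 2, 7, 16, 32, 8, 9]
pop(3) removes 2 → [9, 2, 6, 7, 16, 32, 8, 9]
pop(5) removes 32 → [9, 2, 6, 7, 16, 8, 9]
pop() removes 9 → [9, 2, 6, 7, 16, 8]
append vec[0]+vec[4] = 9+16 = 25 → [9, 2, 6, 7, 16, 8, 25]
sum = 73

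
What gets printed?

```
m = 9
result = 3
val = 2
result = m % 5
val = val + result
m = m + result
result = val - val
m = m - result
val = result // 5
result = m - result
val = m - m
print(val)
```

result = 9%5 = 4
val = 2+4 = 6
m = 9+4 = 13
result = 6-6 = 0
m = 13-0 = 13
val = 0//5 = 0
result = 13-0 = 13
val = 13-13 = 0

0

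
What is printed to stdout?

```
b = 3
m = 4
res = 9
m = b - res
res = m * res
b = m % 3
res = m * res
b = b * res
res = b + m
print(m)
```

-6

m = 3-9 = -6
res = (-6)*9 = -54
b = (-6)%3 = 0
res = (-6)*(-54) = 324
b = 0*324 = 0
res = 0+(-6) = -6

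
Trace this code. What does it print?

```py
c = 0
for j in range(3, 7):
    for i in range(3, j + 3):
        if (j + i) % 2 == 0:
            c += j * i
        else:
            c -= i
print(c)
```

j=3,i=3: even sum, c = 0+9 = 9
j=3,i=4: odd sum, c = 9-4 = 5
j=3,i=5: even sum, c = 5+15 = 20
j=4,i=3: odd sum, c = 20-3 = 17
j=4,i=4: even sum, c = 17+16 = 33
j=4,i=5: odd sum, c = 33-5 = 28
j=4,i=6: even sum, c = 28+24 = 52
j=5,i=3: even sum, c = 52+15 = 67
j=5,i=4: odd sum, c = 67-4 = 63
j=5,i=5: even sum, c = 63+25 = 88
j=5,i=6: odd sum, c = 88-6 = 82
j=5,i=7: even sum, c = 82+35 = 117
j=6,i=3: odd sum, c = 117-3 = 114
j=6,i=4: even sum, c = 114+24 = 138
j=6,i=5: odd sum, c = 138-5 = 133
j=6,i=6: even sum, c = 133+36 = 169
j=6,i=7: odd sum, c = 169-7 = 162
j=6,i=8: even sum, c = 162+48 = 210

210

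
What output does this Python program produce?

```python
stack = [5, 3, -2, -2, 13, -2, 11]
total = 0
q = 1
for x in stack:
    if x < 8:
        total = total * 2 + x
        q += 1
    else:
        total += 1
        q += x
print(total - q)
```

63

x=5: <8, total = 0*2+5 = 5; q=2
x=3: <8, total = 5*2+3 = 13; q=3
x=-2: <8, total = 13*2+(-2) = 24; q=4
x=-2: <8, total = 24*2+(-2) = 46; q=5
x=13: not <8, total = 46+1 = 47; q=18
x=-2: <8, total = 47*2+(-2) = 92; q=19
x=11: not <8, total = 92+1 = 93; q=30
total-q = 93-30 = 63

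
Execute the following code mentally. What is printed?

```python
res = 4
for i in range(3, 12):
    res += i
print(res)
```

67

i=3: res = 4+3 = 7
i=4: res = 7+4 = 11
i=5: res = 11+5 = 16
i=6: res = 16+6 = 22
i=7: res = 22+7 = 29
i=8: res = 29+8 = 37
i=9: res = 37+9 = 46
i=10: res = 46+10 = 56
i=11: res = 56+11 = 67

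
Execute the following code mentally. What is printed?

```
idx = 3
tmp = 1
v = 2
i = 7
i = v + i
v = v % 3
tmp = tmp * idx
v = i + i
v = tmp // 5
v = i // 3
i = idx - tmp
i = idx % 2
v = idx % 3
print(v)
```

0

i = 2+7 = 9
v = 2%3 = 2
tmp = 1*3 = 3
v = 9+9 = 18
v = 3//5 = 0
v = 9//3 = 3
i = 3-3 = 0
i = 3%2 = 1
v = 3%3 = 0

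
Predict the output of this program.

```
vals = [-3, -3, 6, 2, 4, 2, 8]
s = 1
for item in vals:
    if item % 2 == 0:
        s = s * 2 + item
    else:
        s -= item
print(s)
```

item=-3: not even, s = 1-(-3) = 4
item=-3: not even, s = 4-(-3) = 7
item=6: even, s = 7*2+6 = 20
item=2: even, s = 20*2+2 = 42
item=4: even, s = 42*2+4 = 88
item=2: even, s = 88*2+2 = 178
item=8: even, s = 178*2+8 = 364

364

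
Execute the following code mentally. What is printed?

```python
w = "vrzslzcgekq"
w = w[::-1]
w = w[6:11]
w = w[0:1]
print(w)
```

l

reverse → 'qkegczlszrv'
slice [6:11] → 'lszrv'
slice [0:1] → 'l'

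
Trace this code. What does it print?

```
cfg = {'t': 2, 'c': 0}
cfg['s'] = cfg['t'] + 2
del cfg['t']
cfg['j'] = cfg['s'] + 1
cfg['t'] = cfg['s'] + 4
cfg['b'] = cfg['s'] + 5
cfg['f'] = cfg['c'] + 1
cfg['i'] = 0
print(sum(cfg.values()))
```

27

cfg['s'] = cfg['t']+2 = 4 → {'t': 2, 'c': 0, 's': 4}
del 't' → {'c': 0, 's': 4}
cfg['j'] = cfg['s']+1 = 5 → {'c': 0, 's': 4, 'j': 5}
cfg['t'] = cfg['s']+4 = 8 → {'c': 0, 's': 4, 'j': 5, 't': 8}
cfg['b'] = cfg['s']+5 = 9 → {'c': 0, 's': 4, 'j': 5, 't': 8, 'b': 9}
cfg['f'] = cfg['c']+1 = 1 → {'c': 0, 's': 4, 'j': 5, 't': 8, 'b': 9, 'f': 1}
cfg['i'] = 0 → {'c': 0, 's': 4, 'j': 5, 't': 8, 'b': 9, 'f': 1, 'i': 0}
sum of values = 27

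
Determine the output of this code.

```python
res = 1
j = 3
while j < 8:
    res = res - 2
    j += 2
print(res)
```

j=3: res = 1-2 = -1
j=5: res = (-1)-2 = -3
j=7: res = (-3)-2 = -5

-5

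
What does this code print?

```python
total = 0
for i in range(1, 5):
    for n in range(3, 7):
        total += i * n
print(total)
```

180

i=1,n=3: total = 0+3 = 3
i=1,n=4: total = 3+4 = 7
i=1,n=5: total = 7+5 = 12
i=1,n=6: total = 12+6 = 18
i=2,n=3: total = 18+6 = 24
i=2,n=4: total = 24+8 = 32
i=2,n=5: total = 32+10 = 42
i=2,n=6: total = 42+12 = 54
i=3,n=3: total = 54+9 = 63
i=3,n=4: total = 63+12 = 75
i=3,n=5: total = 75+15 = 90
i=3,n=6: total = 90+18 = 108
i=4,n=3: total = 108+12 = 120
i=4,n=4: total = 120+16 = 136
i=4,n=5: total = 136+20 = 156
i=4,n=6: total = 156+24 = 180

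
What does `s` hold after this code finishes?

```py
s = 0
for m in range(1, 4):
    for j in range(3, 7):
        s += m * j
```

m=1,j=3: s = 0+3 = 3
m=1,j=4: s = 3+4 = 7
m=1,j=5: s = 7+5 = 12
m=1,j=6: s = 12+6 = 18
m=2,j=3: s = 18+6 = 24
m=2,j=4: s = 24+8 = 32
m=2,j=5: s = 32+10 = 42
m=2,j=6: s = 42+12 = 54
m=3,j=3: s = 54+9 = 63
m=3,j=4: s = 63+12 = 75
m=3,j=5: s = 75+15 = 90
m=3,j=6: s = 90+18 = 108

108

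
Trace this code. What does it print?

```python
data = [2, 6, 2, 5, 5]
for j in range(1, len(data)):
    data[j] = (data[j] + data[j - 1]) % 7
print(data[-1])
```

j=1: data[1] = (6+2)%7 = 1 → [2, 1, 2, 5, 5]
j=2: data[2] = (2+1)%7 = 3 → [2, 1, 3, 5, 5]
j=3: data[3] = (5+3)%7 = 1 → [2, 1, 3, 1, 5]
j=4: data[4] = (5+1)%7 = 6 → [2, 1, 3, 1, 6]

6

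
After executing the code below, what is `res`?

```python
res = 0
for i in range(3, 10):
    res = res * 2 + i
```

501

i=3: res = 0*2+3 = 3
i=4: res = 3*2+4 = 10
i=5: res = 10*2+5 = 25
i=6: res = 25*2+6 = 56
i=7: res = 56*2+7 = 119
i=8: res = 119*2+8 = 246
i=9: res = 246*2+9 = 501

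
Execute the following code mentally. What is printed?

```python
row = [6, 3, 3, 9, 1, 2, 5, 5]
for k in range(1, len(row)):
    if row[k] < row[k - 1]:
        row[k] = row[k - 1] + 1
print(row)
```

[6, 7, 8, 9, 10, 11, 12, 13]

k=1: 3<6, row[1] = 6+1 = 7 → [6, 7, 3, 9, 1, 2, 5, 5]
k=2: 3<7, row[2] = 7+1 = 8 → [6, 7, 8, 9, 1, 2, 5, 5]
k=3: 9>=8, unchanged → [6, 7, 8, 9, 1, 2, 5, 5]
k=4: 1<9, row[4] = 9+1 = 10 → [6, 7, 8, 9, 10, 2, 5, 5]
k=5: 2<10, row[5] = 10+1 = 11 → [6, 7, 8, 9, 10, 11, 5, 5]
k=6: 5<11, row[6] = 11+1 = 12 → [6, 7, 8, 9, 10, 11, 12, 5]
k=7: 5<12, row[7] = 12+1 = 13 → [6, 7, 8, 9, 10, 11, 12, 13]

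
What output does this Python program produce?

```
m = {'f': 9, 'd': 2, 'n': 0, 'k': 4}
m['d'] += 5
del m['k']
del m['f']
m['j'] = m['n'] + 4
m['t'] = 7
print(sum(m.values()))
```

18

m['d'] = 2+5 = 7 → {'f': 9, 'd': 7, 'n': 0, 'k': 4}
del 'k' → {'f': 9, 'd': 7, 'n': 0}
del 'f' → {'d': 7, 'n': 0}
m['j'] = m['n']+4 = 4 → {'d': 7, 'n': 0, 'j': 4}
m['t'] = 7 → {'d': 7, 'n': 0, 'j': 4, 't': 7}
sum of values = 18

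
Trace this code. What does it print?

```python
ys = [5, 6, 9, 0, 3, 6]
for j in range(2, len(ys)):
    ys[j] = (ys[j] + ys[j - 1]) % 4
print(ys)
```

j=2: ys[2] = (9+6)%4 = 3 → [5, 6, 3, 0, 3, 6]
j=3: ys[3] = (0+3)%4 = 3 → [5, 6, 3, 3, 3, 6]
j=4: ys[4] = (3+3)%4 = 2 → [5, 6, 3, 3, 2, 6]
j=5: ys[5] = (6+2)%4 = 0 → [5, 6, 3, 3, 2, 0]

[5, 6, 3, 3, 2, 0]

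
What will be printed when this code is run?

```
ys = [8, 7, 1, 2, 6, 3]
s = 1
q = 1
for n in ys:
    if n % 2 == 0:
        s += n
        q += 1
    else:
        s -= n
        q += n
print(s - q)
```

-9

n=8: even, s = 1+8 = 9; q=2
n=7: not even, s = 9-7 = 2; q=9
n=1: not even, s = 2-1 = 1; q=10
n=2: even, s = 1+2 = 3; q=11
n=6: even, s = 3+6 = 9; q=12
n=3: not even, s = 9-3 = 6; q=15
s-q = 6-15 = -9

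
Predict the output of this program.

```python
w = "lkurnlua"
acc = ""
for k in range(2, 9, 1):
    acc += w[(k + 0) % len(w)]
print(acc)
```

k=2: add w[2]='u' → 'u'
k=3: add w[3]='r' → 'ur'
k=4: add w[4]='n' → 'urn'
k=5: add w[5]='l' → 'urnl'
k=6: add w[6]='u' → 'urnlu'
k=7: add w[7]='a' → 'urnlua'
k=8: add w[0]='l' → 'urnlual'

urnlual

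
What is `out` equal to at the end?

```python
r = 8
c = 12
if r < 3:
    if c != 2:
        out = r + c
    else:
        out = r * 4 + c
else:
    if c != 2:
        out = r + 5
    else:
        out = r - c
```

13

r=8, c=12
r < 3 is False; c != 2 is True
→ out = r + 5 = 13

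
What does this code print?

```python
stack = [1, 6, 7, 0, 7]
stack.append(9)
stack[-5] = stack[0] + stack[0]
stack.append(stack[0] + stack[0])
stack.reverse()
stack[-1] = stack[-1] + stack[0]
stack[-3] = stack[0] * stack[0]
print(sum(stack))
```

append 9 → [1, 6, 7, 0, 7, 9]
stack[-5] = stack[0]+stack[0] = 1+1 = 2 → [1, 2, 7, 0, 7, 9]
append stack[0]+stack[0] = 1+1 = 2 → [1, 2, 7, 0, 7, 9, 2]
reverse → [2, 9, 7, 0, 7, 2, 1]
stack[-1] = stack[-1]+stack[0] = 1+2 = 3 → [2, 9, 7, 0, 7, 2, 3]
stack[-3] = stack[0]*stack[0] = 2*2 = 4 → [2, 9, 7, 0, 4, 2, 3]
sum = 27

27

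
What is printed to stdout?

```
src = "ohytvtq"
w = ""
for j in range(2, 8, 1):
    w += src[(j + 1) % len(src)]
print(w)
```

j=2: add src[3]='t' → 't'
j=3: add src[4]='v' → 'tv'
j=4: add src[5]='t' → 'tvt'
j=5: add src[6]='q' → 'tvtq'
j=6: add src[0]='o' → 'tvtqo'
j=7: add src[1]='h' → 'tvtqoh'

tvtqoh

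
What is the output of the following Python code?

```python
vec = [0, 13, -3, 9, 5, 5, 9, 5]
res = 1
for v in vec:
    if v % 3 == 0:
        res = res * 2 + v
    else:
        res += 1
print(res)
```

44

v=0: %3==0, res = 1*2+0 = 2
v=13: not %3==0, res = 2+1 = 3
v=-3: %3==0, res = 3*2+(-3) = 3
v=9: %3==0, res = 3*2+9 = 15
v=5: not %3==0, res = 15+1 = 16
v=5: not %3==0, res = 16+1 = 17
v=9: %3==0, res = 17*2+9 = 43
v=5: not %3==0, res = 43+1 = 44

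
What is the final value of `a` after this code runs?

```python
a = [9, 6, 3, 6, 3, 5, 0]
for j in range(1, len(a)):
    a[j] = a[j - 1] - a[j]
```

[9, 3, 0, -6, -9, -14, -14]

j=1: a[1] = 9-6 = 3 → [9, 3, 3, 6, 3, 5, 0]
j=2: a[2] = 3-3 = 0 → [9, 3, 0, 6, 3, 5, 0]
j=3: a[3] = 0-6 = -6 → [9, 3, 0, -6, 3, 5, 0]
j=4: a[4] = (-6)-3 = -9 → [9, 3, 0, -6, -9, 5, 0]
j=5: a[5] = (-9)-5 = -14 → [9, 3, 0, -6, -9, -14, 0]
j=6: a[6] = (-14)-0 = -14 → [9, 3, 0, -6, -9, -14, -14]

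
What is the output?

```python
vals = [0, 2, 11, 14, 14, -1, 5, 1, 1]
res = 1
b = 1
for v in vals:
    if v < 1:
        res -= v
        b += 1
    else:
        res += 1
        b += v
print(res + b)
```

v=0: <1, res = 1-0 = 1; b=2
v=2: not <1, res = 1+1 = 2; b=4
v=11: not <1, res = 2+1 = 3; b=15
v=14: not <1, res = 3+1 = 4; b=29
v=14: not <1, res = 4+1 = 5; b=43
v=-1: <1, res = 5-(-1) = 6; b=44
v=5: not <1, res = 6+1 = 7; b=49
v=1: not <1, res = 7+1 = 8; b=50
v=1: not <1, res = 8+1 = 9; b=51
res+b = 9+51 = 60

60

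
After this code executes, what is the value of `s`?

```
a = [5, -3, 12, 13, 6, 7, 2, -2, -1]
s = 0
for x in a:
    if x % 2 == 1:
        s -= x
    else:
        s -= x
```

-39

x=5: odd, s = 0-5 = -5
x=-3: odd, s = (-5)-(-3) = -2
x=12: not odd, s = (-2)-12 = -14
x=13: odd, s = (-14)-13 = -27
x=6: not odd, s = (-27)-6 = -33
x=7: odd, s = (-33)-7 = -40
x=2: not odd, s = (-40)-2 = -42
x=-2: not odd, s = (-42)-(-2) = -40
x=-1: odd, s = (-40)-(-1) = -39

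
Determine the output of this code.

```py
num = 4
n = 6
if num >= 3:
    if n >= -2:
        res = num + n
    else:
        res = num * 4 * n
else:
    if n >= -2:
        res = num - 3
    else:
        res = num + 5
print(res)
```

10

num=4, n=6
num >= 3 is True; n >= -2 is True
→ res = num + n = 10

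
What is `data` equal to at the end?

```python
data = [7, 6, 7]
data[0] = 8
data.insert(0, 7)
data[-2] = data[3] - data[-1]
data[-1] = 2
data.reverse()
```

data[0] = 8 → [8, 6, 7]
insert 7 at 0 → [7, 8, 6, 7]
data[-2] = data[3]-data[-1] = 7-7 = 0 → [7, 8, 0, 7]
data[-1] = 2 → [7, 8, 0, 2]
reverse → [2, 0, 8, 7]

[2, 0, 8, 7]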